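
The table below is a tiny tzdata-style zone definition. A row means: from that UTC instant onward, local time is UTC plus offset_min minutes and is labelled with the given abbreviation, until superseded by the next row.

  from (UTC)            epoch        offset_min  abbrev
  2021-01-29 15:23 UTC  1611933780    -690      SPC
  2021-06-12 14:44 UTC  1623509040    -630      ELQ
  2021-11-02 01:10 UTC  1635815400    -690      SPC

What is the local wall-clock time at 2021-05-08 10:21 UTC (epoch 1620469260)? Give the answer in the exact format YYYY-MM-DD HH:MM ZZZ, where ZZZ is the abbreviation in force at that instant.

Query: 2021-05-08 10:21 UTC
Rule 1/3 (SPC, -11:30): 2021-01-29 15:23 UTC ≤ query < 2021-06-12 14:44 UTC
10·60 + 21 - 690 = -69 min
-69 = -1·1440 + 1371; 1371 = 22·60 + 51 → 22:51, 2021-05-08 - 1 day = 2021-05-07
→ 2021-05-07 22:51 SPC

2021-05-07 22:51 SPC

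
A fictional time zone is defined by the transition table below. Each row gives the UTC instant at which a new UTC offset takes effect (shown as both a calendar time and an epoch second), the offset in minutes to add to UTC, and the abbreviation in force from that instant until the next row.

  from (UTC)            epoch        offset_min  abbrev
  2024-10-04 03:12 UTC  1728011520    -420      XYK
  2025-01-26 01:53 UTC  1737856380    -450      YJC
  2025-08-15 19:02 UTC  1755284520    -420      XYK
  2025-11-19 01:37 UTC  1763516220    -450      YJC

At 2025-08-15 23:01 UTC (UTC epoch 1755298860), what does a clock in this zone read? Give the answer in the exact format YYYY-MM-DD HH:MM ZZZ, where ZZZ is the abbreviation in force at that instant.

2025-08-15 16:01 XYK

Query: 2025-08-15 23:01 UTC
Rule 3/4 (XYK, -07:00): 2025-08-15 19:02 UTC ≤ query < 2025-11-19 01:37 UTC
23·60 + 1 - 420 = 961 min
961 = 0·1440 + 961; 961 = 16·60 + 1 → 16:01, same day
→ 2025-08-15 16:01 XYK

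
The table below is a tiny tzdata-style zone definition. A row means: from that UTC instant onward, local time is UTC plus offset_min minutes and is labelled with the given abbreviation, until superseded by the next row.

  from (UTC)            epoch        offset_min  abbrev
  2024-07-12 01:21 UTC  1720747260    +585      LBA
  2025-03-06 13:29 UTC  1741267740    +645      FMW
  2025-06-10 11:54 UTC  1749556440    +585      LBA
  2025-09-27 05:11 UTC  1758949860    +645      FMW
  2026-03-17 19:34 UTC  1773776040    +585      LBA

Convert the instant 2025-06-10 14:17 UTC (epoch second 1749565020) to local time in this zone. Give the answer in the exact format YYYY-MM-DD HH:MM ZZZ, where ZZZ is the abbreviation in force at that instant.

Query: 2025-06-10 14:17 UTC
Rule 3/5 (LBA, +09:45): 2025-06-10 11:54 UTC ≤ query < 2025-09-27 05:11 UTC
14·60 + 17 + 585 = 1442 min
1442 = 1·1440 + 2; 2 = 0·60 + 2 → 00:02, 2025-06-10 + 1 day = 2025-06-11
→ 2025-06-11 00:02 LBA

2025-06-11 00:02 LBA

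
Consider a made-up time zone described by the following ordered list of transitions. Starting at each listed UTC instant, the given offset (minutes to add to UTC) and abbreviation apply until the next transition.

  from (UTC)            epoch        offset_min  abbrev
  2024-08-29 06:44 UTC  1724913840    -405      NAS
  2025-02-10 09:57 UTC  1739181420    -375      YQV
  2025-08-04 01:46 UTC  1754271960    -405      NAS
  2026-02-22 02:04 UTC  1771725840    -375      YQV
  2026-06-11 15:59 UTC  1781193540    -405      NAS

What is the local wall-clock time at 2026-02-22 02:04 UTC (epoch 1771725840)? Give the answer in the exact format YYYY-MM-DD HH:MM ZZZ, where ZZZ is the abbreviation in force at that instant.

Query: 2026-02-22 02:04 UTC
Rule 4/5 (YQV, -06:15): 2026-02-22 02:04 UTC ≤ query < 2026-06-11 15:59 UTC
2·60 + 4 - 375 = -251 min
-251 = -1·1440 + 1189; 1189 = 19·60 + 49 → 19:49, 2026-02-22 - 1 day = 2026-02-21
→ 2026-02-21 19:49 YQV

2026-02-21 19:49 YQV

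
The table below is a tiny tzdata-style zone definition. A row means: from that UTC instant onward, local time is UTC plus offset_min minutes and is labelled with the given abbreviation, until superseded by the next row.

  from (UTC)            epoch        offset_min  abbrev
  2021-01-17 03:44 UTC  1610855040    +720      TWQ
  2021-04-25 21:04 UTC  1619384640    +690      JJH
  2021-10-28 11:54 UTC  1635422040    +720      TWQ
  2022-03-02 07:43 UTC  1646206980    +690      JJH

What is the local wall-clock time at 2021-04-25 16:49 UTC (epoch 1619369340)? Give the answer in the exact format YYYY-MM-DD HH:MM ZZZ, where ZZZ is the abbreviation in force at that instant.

Query: 2021-04-25 16:49 UTC
Rule 1/4 (TWQ, +12:00): 2021-01-17 03:44 UTC ≤ query < 2021-04-25 21:04 UTC
16·60 + 49 + 720 = 1729 min
1729 = 1·1440 + 289; 289 = 4·60 + 49 → 04:49, 2021-04-25 + 1 day = 2021-04-26
→ 2021-04-26 04:49 TWQ

2021-04-26 04:49 TWQ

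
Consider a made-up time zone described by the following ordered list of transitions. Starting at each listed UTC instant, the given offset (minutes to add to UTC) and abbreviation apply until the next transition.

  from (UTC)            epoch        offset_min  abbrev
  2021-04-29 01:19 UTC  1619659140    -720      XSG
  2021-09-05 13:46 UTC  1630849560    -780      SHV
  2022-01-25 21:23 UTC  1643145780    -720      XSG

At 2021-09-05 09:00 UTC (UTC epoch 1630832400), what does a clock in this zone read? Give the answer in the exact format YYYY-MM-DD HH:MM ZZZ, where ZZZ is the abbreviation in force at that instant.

2021-09-04 21:00 XSG

Query: 2021-09-05 09:00 UTC
Rule 1/3 (XSG, -12:00): 2021-04-29 01:19 UTC ≤ query < 2021-09-05 13:46 UTC
9·60 + 0 - 720 = -180 min
-180 = -1·1440 + 1260; 1260 = 21·60 + 0 → 21:00, 2021-09-05 - 1 day = 2021-09-04
→ 2021-09-04 21:00 XSG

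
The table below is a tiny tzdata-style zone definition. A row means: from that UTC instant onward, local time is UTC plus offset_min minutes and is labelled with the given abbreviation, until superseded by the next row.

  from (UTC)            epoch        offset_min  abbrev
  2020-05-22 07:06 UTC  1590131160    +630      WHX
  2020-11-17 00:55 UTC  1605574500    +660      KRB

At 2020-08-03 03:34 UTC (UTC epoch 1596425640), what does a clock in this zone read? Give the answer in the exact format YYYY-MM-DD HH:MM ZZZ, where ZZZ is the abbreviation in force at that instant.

2020-08-03 14:04 WHX

Query: 2020-08-03 03:34 UTC
Rule 1/2 (WHX, +10:30): 2020-05-22 07:06 UTC ≤ query < 2020-11-17 00:55 UTC
3·60 + 34 + 630 = 844 min
844 = 0·1440 + 844; 844 = 14·60 + 4 → 14:04, same day
→ 2020-08-03 14:04 WHX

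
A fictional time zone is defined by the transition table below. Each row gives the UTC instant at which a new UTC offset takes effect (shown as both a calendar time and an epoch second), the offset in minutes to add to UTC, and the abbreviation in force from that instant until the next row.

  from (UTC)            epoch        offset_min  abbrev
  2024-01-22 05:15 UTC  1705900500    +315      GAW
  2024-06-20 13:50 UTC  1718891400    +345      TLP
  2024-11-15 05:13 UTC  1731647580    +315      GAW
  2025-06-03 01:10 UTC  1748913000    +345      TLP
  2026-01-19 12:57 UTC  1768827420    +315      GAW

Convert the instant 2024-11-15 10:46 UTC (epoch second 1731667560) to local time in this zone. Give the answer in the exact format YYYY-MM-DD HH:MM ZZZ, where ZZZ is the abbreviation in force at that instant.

2024-11-15 16:01 GAW

Query: 2024-11-15 10:46 UTC
Rule 3/5 (GAW, +05:15): 2024-11-15 05:13 UTC ≤ query < 2025-06-03 01:10 UTC
10·60 + 46 + 315 = 961 min
961 = 0·1440 + 961; 961 = 16·60 + 1 → 16:01, same day
→ 2024-11-15 16:01 GAW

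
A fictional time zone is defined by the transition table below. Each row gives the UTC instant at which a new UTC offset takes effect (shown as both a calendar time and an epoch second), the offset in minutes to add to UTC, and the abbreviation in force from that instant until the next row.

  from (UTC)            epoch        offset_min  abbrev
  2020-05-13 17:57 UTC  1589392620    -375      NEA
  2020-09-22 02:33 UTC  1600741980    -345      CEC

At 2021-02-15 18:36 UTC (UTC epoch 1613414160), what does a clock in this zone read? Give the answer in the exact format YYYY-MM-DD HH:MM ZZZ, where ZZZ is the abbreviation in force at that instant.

Query: 2021-02-15 18:36 UTC
Rule 2/2 (CEC, -05:45): 2020-09-22 02:33 UTC ≤ query < +∞
18·60 + 36 - 345 = 771 min
771 = 0·1440 + 771; 771 = 12·60 + 51 → 12:51, same day
→ 2021-02-15 12:51 CEC

2021-02-15 12:51 CEC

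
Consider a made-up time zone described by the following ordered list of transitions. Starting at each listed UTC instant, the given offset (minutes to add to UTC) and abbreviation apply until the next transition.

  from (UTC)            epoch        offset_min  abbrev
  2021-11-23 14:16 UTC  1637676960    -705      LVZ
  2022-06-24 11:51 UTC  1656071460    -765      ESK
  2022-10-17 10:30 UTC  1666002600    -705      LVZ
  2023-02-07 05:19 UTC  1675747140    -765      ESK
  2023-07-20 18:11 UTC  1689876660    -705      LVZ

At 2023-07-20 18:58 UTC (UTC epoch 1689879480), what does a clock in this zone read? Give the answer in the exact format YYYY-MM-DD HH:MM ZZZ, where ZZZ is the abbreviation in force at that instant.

Query: 2023-07-20 18:58 UTC
Rule 5/5 (LVZ, -11:45): 2023-07-20 18:11 UTC ≤ query < +∞
18·60 + 58 - 705 = 433 min
433 = 0·1440 + 433; 433 = 7·60 + 13 → 07:13, same day
→ 2023-07-20 07:13 LVZ

2023-07-20 07:13 LVZ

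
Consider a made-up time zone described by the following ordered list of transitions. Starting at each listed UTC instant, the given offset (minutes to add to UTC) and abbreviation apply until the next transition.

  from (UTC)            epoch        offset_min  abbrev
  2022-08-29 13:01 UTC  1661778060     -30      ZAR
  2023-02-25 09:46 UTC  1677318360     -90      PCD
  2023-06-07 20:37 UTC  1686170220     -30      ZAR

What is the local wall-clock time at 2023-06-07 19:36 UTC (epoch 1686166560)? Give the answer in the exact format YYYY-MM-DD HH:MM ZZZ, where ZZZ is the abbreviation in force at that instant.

Query: 2023-06-07 19:36 UTC
Rule 2/3 (PCD, -01:30): 2023-02-25 09:46 UTC ≤ query < 2023-06-07 20:37 UTC
19·60 + 36 - 90 = 1086 min
1086 = 0·1440 + 1086; 1086 = 18·60 + 6 → 18:06, same day
→ 2023-06-07 18:06 PCD

2023-06-07 18:06 PCD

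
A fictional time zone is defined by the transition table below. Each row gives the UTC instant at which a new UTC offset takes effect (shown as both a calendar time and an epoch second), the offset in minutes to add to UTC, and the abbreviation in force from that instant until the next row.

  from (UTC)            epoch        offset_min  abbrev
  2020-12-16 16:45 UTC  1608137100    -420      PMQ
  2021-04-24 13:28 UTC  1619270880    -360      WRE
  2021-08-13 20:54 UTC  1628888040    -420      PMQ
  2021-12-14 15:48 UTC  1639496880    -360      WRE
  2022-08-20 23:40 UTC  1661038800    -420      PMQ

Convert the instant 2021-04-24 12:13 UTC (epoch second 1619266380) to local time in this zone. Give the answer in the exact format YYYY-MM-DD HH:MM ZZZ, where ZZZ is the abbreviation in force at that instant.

2021-04-24 05:13 PMQ

Query: 2021-04-24 12:13 UTC
Rule 1/5 (PMQ, -07:00): 2020-12-16 16:45 UTC ≤ query < 2021-04-24 13:28 UTC
12·60 + 13 - 420 = 313 min
313 = 0·1440 + 313; 313 = 5·60 + 13 → 05:13, same day
→ 2021-04-24 05:13 PMQ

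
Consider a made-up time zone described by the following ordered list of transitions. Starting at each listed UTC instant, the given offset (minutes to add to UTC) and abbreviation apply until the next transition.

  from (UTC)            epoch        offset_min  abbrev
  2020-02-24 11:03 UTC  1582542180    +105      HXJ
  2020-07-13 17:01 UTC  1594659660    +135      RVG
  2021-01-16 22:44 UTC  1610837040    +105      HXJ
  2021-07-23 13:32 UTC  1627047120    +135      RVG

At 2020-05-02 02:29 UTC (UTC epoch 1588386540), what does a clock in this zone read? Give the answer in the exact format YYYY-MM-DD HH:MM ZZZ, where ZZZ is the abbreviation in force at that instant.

2020-05-02 04:14 HXJ

Query: 2020-05-02 02:29 UTC
Rule 1/4 (HXJ, +01:45): 2020-02-24 11:03 UTC ≤ query < 2020-07-13 17:01 UTC
2·60 + 29 + 105 = 254 min
254 = 0·1440 + 254; 254 = 4·60 + 14 → 04:14, same day
→ 2020-05-02 04:14 HXJ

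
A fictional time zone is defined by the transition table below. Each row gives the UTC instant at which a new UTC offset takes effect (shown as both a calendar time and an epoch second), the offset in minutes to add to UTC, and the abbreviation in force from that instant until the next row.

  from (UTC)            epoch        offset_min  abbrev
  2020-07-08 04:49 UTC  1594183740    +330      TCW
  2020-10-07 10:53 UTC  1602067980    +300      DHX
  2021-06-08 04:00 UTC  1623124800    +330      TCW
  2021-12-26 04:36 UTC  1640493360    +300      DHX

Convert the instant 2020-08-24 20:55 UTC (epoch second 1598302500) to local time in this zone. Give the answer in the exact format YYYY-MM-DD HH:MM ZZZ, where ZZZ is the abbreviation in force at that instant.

2020-08-25 02:25 TCW

Query: 2020-08-24 20:55 UTC
Rule 1/4 (TCW, +05:30): 2020-07-08 04:49 UTC ≤ query < 2020-10-07 10:53 UTC
20·60 + 55 + 330 = 1585 min
1585 = 1·1440 + 145; 145 = 2·60 + 25 → 02:25, 2020-08-24 + 1 day = 2020-08-25
→ 2020-08-25 02:25 TCW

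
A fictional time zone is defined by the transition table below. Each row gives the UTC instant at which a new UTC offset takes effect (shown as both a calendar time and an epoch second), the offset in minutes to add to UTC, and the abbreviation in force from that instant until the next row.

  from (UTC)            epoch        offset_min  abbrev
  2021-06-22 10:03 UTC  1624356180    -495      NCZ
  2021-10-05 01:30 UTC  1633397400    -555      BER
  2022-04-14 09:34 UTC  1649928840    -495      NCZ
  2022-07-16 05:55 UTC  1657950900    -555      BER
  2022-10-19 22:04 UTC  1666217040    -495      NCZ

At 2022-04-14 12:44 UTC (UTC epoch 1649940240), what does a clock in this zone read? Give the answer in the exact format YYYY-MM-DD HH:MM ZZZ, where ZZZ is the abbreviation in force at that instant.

Query: 2022-04-14 12:44 UTC
Rule 3/5 (NCZ, -08:15): 2022-04-14 09:34 UTC ≤ query < 2022-07-16 05:55 UTC
12·60 + 44 - 495 = 269 min
269 = 0·1440 + 269; 269 = 4·60 + 29 → 04:29, same day
→ 2022-04-14 04:29 NCZ

2022-04-14 04:29 NCZ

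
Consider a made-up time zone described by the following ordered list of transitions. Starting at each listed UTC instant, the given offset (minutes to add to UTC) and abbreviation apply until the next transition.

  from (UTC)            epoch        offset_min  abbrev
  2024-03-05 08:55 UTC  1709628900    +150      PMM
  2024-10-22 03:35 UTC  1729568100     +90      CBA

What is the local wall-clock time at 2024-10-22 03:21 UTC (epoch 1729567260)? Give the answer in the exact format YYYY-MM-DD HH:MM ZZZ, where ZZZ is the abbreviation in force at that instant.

Query: 2024-10-22 03:21 UTC
Rule 1/2 (PMM, +02:30): 2024-03-05 08:55 UTC ≤ query < 2024-10-22 03:35 UTC
3·60 + 21 + 150 = 351 min
351 = 0·1440 + 351; 351 = 5·60 + 51 → 05:51, same day
→ 2024-10-22 05:51 PMM

2024-10-22 05:51 PMM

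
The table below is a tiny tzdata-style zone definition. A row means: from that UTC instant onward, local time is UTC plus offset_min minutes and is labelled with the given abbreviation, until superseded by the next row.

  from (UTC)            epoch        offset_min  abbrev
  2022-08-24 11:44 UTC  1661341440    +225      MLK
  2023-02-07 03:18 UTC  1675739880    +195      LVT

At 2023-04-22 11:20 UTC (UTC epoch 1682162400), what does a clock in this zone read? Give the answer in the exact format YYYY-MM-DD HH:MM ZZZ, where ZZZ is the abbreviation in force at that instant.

Query: 2023-04-22 11:20 UTC
Rule 2/2 (LVT, +03:15): 2023-02-07 03:18 UTC ≤ query < +∞
11·60 + 20 + 195 = 875 min
875 = 0·1440 + 875; 875 = 14·60 + 35 → 14:35, same day
→ 2023-04-22 14:35 LVT

2023-04-22 14:35 LVT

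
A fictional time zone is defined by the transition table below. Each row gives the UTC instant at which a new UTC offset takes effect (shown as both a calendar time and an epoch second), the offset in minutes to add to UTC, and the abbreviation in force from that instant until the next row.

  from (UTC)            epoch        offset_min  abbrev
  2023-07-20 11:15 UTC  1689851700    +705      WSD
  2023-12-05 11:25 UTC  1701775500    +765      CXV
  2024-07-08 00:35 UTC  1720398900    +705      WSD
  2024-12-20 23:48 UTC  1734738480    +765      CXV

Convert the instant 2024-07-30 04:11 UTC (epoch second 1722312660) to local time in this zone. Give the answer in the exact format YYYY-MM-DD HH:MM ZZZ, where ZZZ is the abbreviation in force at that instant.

Query: 2024-07-30 04:11 UTC
Rule 3/4 (WSD, +11:45): 2024-07-08 00:35 UTC ≤ query < 2024-12-20 23:48 UTC
4·60 + 11 + 705 = 956 min
956 = 0·1440 + 956; 956 = 15·60 + 56 → 15:56, same day
→ 2024-07-30 15:56 WSD

2024-07-30 15:56 WSD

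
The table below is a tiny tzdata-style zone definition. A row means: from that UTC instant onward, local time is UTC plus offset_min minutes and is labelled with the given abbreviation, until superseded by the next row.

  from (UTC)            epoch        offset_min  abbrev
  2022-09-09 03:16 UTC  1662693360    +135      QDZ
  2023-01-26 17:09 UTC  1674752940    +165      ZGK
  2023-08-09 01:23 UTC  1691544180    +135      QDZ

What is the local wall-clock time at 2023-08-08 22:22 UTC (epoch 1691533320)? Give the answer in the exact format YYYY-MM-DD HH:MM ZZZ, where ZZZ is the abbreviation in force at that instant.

Query: 2023-08-08 22:22 UTC
Rule 2/3 (ZGK, +02:45): 2023-01-26 17:09 UTC ≤ query < 2023-08-09 01:23 UTC
22·60 + 22 + 165 = 1507 min
1507 = 1·1440 + 67; 67 = 1·60 + 7 → 01:07, 2023-08-08 + 1 day = 2023-08-09
→ 2023-08-09 01:07 ZGK

2023-08-09 01:07 ZGK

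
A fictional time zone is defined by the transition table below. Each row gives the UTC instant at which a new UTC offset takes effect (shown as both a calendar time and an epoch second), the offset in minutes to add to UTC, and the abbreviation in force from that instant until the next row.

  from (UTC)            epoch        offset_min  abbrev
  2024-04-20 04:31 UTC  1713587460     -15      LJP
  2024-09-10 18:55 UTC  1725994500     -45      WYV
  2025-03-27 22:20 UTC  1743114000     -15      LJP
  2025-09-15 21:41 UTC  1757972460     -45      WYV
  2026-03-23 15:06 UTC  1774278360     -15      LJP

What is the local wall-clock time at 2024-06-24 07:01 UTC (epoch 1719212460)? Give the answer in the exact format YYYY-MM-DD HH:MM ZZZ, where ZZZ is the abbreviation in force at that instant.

2024-06-24 06:46 LJP

Query: 2024-06-24 07:01 UTC
Rule 1/5 (LJP, -00:15): 2024-04-20 04:31 UTC ≤ query < 2024-09-10 18:55 UTC
7·60 + 1 - 15 = 406 min
406 = 0·1440 + 406; 406 = 6·60 + 46 → 06:46, same day
→ 2024-06-24 06:46 LJP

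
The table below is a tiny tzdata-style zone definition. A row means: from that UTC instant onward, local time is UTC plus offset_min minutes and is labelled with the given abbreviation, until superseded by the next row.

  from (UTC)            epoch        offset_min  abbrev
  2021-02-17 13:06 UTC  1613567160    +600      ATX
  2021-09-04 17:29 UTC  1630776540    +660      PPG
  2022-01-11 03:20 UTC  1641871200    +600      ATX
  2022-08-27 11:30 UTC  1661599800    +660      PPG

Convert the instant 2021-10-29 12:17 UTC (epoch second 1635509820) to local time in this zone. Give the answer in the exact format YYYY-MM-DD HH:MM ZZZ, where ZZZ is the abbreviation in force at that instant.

Query: 2021-10-29 12:17 UTC
Rule 2/4 (PPG, +11:00): 2021-09-04 17:29 UTC ≤ query < 2022-01-11 03:20 UTC
12·60 + 17 + 660 = 1397 min
1397 = 0·1440 + 1397; 1397 = 23·60 + 17 → 23:17, same day
→ 2021-10-29 23:17 PPG

2021-10-29 23:17 PPG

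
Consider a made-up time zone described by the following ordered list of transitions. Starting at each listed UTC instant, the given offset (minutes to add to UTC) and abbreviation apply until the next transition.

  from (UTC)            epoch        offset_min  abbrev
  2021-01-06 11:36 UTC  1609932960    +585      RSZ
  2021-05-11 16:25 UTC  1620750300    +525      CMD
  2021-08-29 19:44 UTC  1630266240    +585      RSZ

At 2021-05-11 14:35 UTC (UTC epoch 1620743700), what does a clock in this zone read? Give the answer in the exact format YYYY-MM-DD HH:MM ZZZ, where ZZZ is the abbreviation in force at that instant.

2021-05-12 00:20 RSZ

Query: 2021-05-11 14:35 UTC
Rule 1/3 (RSZ, +09:45): 2021-01-06 11:36 UTC ≤ query < 2021-05-11 16:25 UTC
14·60 + 35 + 585 = 1460 min
1460 = 1·1440 + 20; 20 = 0·60 + 20 → 00:20, 2021-05-11 + 1 day = 2021-05-12
→ 2021-05-12 00:20 RSZ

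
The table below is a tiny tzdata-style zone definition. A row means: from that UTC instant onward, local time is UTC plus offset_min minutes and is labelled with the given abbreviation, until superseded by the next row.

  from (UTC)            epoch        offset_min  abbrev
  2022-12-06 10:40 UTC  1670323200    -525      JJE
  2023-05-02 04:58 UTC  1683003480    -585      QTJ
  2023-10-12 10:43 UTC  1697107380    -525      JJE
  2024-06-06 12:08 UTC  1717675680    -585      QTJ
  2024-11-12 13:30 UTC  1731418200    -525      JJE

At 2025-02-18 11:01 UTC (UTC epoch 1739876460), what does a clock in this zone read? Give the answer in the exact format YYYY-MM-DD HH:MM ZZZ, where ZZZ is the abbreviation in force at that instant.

2025-02-18 02:16 JJE

Query: 2025-02-18 11:01 UTC
Rule 5/5 (JJE, -08:45): 2024-11-12 13:30 UTC ≤ query < +∞
11·60 + 1 - 525 = 136 min
136 = 0·1440 + 136; 136 = 2·60 + 16 → 02:16, same day
→ 2025-02-18 02:16 JJE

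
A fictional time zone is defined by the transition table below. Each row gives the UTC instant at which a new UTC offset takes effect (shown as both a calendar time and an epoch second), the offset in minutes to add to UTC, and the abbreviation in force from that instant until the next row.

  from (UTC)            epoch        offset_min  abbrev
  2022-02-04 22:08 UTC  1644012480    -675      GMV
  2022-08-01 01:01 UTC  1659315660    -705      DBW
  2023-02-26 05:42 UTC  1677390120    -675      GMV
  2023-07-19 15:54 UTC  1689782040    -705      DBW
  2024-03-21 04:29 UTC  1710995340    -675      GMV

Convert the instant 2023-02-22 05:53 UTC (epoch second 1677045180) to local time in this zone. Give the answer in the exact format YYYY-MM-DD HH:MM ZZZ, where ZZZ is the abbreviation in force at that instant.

Query: 2023-02-22 05:53 UTC
Rule 2/5 (DBW, -11:45): 2022-08-01 01:01 UTC ≤ query < 2023-02-26 05:42 UTC
5·60 + 53 - 705 = -352 min
-352 = -1·1440 + 1088; 1088 = 18·60 + 8 → 18:08, 2023-02-22 - 1 day = 2023-02-21
→ 2023-02-21 18:08 DBW

2023-02-21 18:08 DBW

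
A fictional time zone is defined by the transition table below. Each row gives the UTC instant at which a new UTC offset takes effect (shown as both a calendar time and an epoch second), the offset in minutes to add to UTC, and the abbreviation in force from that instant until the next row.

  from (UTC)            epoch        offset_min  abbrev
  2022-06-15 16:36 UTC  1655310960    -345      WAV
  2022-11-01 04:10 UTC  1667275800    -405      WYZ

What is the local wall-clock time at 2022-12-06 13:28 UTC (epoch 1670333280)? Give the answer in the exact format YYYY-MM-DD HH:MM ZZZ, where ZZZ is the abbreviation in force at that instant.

2022-12-06 06:43 WYZ

Query: 2022-12-06 13:28 UTC
Rule 2/2 (WYZ, -06:45): 2022-11-01 04:10 UTC ≤ query < +∞
13·60 + 28 - 405 = 403 min
403 = 0·1440 + 403; 403 = 6·60 + 43 → 06:43, same day
→ 2022-12-06 06:43 WYZ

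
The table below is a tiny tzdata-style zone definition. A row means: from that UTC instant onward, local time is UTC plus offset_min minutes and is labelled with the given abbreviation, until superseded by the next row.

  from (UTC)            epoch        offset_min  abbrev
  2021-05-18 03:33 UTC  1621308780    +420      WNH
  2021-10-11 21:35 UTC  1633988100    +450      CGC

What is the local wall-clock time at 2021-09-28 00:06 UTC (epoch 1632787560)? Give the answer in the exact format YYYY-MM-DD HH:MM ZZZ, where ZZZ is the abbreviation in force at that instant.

2021-09-28 07:06 WNH

Query: 2021-09-28 00:06 UTC
Rule 1/2 (WNH, +07:00): 2021-05-18 03:33 UTC ≤ query < 2021-10-11 21:35 UTC
0·60 + 6 + 420 = 426 min
426 = 0·1440 + 426; 426 = 7·60 + 6 → 07:06, same day
→ 2021-09-28 07:06 WNH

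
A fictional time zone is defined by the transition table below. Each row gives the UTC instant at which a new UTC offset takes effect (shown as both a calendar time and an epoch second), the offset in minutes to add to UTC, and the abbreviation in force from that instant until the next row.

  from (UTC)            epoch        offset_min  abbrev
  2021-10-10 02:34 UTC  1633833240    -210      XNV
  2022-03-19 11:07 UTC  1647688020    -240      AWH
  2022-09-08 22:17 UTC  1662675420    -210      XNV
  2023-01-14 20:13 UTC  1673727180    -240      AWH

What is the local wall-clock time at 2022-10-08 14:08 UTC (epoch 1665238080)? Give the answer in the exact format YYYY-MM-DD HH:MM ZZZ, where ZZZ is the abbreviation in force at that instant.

Query: 2022-10-08 14:08 UTC
Rule 3/4 (XNV, -03:30): 2022-09-08 22:17 UTC ≤ query < 2023-01-14 20:13 UTC
14·60 + 8 - 210 = 638 min
638 = 0·1440 + 638; 638 = 10·60 + 38 → 10:38, same day
→ 2022-10-08 10:38 XNV

2022-10-08 10:38 XNV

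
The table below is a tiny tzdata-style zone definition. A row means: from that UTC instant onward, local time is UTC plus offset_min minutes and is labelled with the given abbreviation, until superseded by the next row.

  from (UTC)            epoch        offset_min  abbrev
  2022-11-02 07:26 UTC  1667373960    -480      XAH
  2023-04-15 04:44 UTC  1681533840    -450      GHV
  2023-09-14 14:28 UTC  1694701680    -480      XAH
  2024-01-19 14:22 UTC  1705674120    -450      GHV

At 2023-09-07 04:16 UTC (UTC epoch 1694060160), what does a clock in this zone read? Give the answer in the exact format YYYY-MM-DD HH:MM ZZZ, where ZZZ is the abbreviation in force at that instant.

2023-09-06 20:46 GHV

Query: 2023-09-07 04:16 UTC
Rule 2/4 (GHV, -07:30): 2023-04-15 04:44 UTC ≤ query < 2023-09-14 14:28 UTC
4·60 + 16 - 450 = -194 min
-194 = -1·1440 + 1246; 1246 = 20·60 + 46 → 20:46, 2023-09-07 - 1 day = 2023-09-06
→ 2023-09-06 20:46 GHV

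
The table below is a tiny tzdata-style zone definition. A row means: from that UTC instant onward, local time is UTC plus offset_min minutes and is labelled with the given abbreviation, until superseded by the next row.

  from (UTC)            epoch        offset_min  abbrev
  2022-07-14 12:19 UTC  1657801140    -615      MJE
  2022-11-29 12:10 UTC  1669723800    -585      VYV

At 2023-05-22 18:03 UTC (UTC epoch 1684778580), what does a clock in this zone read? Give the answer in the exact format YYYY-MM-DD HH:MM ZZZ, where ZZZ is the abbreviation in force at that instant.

Query: 2023-05-22 18:03 UTC
Rule 2/2 (VYV, -09:45): 2022-11-29 12:10 UTC ≤ query < +∞
18·60 + 3 - 585 = 498 min
498 = 0·1440 + 498; 498 = 8·60 + 18 → 08:18, same day
→ 2023-05-22 08:18 VYV

2023-05-22 08:18 VYV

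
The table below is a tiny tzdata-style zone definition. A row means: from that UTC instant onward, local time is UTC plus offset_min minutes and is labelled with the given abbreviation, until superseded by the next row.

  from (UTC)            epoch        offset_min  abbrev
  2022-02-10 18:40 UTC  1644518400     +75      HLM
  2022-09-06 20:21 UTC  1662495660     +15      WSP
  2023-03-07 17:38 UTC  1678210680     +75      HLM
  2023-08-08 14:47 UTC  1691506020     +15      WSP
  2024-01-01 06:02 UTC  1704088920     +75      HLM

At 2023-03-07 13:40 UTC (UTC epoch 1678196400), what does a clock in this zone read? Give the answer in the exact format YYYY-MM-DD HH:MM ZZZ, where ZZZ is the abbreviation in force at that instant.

2023-03-07 13:55 WSP

Query: 2023-03-07 13:40 UTC
Rule 2/5 (WSP, +00:15): 2022-09-06 20:21 UTC ≤ query < 2023-03-07 17:38 UTC
13·60 + 40 + 15 = 835 min
835 = 0·1440 + 835; 835 = 13·60 + 55 → 13:55, same day
→ 2023-03-07 13:55 WSP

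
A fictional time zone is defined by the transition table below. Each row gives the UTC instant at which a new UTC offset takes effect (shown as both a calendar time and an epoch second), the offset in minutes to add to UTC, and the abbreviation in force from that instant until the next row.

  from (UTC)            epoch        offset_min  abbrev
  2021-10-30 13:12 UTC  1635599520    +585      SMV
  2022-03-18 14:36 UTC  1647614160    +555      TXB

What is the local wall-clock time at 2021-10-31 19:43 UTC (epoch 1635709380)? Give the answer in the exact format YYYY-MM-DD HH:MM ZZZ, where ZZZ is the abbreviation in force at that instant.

2021-11-01 05:28 SMV

Query: 2021-10-31 19:43 UTC
Rule 1/2 (SMV, +09:45): 2021-10-30 13:12 UTC ≤ query < 2022-03-18 14:36 UTC
19·60 + 43 + 585 = 1768 min
1768 = 1·1440 + 328; 328 = 5·60 + 28 → 05:28, 2021-10-31 + 1 day = 2021-11-01
→ 2021-11-01 05:28 SMV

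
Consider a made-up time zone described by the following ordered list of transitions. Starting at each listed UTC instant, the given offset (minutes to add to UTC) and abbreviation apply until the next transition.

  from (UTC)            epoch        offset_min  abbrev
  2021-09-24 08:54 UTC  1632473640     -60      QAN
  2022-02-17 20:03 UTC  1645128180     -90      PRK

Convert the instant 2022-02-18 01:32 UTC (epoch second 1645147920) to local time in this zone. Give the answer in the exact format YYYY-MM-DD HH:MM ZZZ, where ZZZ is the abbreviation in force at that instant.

2022-02-18 00:02 PRK

Query: 2022-02-18 01:32 UTC
Rule 2/2 (PRK, -01:30): 2022-02-17 20:03 UTC ≤ query < +∞
1·60 + 32 - 90 = 2 min
2 = 0·1440 + 2; 2 = 0·60 + 2 → 00:02, same day
→ 2022-02-18 00:02 PRK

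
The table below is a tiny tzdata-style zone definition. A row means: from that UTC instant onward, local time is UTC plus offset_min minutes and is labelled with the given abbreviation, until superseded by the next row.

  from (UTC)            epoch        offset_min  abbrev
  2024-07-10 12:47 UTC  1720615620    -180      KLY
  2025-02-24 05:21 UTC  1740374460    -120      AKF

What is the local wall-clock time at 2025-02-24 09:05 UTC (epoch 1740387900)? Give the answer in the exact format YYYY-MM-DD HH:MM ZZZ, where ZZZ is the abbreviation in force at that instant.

2025-02-24 07:05 AKF

Query: 2025-02-24 09:05 UTC
Rule 2/2 (AKF, -02:00): 2025-02-24 05:21 UTC ≤ query < +∞
9·60 + 5 - 120 = 425 min
425 = 0·1440 + 425; 425 = 7·60 + 5 → 07:05, same day
→ 2025-02-24 07:05 AKF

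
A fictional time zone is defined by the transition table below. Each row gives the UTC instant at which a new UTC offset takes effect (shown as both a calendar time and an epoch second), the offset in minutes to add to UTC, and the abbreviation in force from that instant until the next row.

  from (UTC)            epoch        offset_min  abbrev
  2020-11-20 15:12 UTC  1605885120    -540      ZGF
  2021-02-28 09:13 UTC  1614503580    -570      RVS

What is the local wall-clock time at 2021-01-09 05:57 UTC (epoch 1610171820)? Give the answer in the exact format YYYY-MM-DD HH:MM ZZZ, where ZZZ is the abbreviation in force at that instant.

2021-01-08 20:57 ZGF

Query: 2021-01-09 05:57 UTC
Rule 1/2 (ZGF, -09:00): 2020-11-20 15:12 UTC ≤ query < 2021-02-28 09:13 UTC
5·60 + 57 - 540 = -183 min
-183 = -1·1440 + 1257; 1257 = 20·60 + 57 → 20:57, 2021-01-09 - 1 day = 2021-01-08
→ 2021-01-08 20:57 ZGF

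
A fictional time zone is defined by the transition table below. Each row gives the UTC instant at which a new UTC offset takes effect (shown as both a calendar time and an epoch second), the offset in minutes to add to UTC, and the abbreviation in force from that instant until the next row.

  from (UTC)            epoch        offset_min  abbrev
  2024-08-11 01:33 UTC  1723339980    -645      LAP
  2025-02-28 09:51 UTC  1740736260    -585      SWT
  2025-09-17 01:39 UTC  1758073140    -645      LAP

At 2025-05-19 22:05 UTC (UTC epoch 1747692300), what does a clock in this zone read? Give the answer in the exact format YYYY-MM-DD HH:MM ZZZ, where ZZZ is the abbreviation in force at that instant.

2025-05-19 12:20 SWT

Query: 2025-05-19 22:05 UTC
Rule 2/3 (SWT, -09:45): 2025-02-28 09:51 UTC ≤ query < 2025-09-17 01:39 UTC
22·60 + 5 - 585 = 740 min
740 = 0·1440 + 740; 740 = 12·60 + 20 → 12:20, same day
→ 2025-05-19 12:20 SWT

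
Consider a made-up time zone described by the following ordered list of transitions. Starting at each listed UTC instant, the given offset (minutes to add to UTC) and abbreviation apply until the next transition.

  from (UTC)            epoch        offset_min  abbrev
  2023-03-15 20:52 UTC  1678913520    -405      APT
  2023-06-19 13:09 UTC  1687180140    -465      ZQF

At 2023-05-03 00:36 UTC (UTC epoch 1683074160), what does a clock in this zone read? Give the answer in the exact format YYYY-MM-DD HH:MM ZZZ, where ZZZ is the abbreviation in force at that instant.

2023-05-02 17:51 APT

Query: 2023-05-03 00:36 UTC
Rule 1/2 (APT, -06:45): 2023-03-15 20:52 UTC ≤ query < 2023-06-19 13:09 UTC
0·60 + 36 - 405 = -369 min
-369 = -1·1440 + 1071; 1071 = 17·60 + 51 → 17:51, 2023-05-03 - 1 day = 2023-05-02
→ 2023-05-02 17:51 APT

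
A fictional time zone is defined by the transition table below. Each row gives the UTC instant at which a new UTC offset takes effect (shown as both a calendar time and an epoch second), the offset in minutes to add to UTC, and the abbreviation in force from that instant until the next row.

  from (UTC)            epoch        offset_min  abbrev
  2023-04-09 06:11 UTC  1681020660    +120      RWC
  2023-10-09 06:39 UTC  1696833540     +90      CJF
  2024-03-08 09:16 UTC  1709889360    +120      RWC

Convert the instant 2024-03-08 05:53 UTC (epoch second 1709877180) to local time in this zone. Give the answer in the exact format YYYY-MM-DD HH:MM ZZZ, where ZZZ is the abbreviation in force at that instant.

2024-03-08 07:23 CJF

Query: 2024-03-08 05:53 UTC
Rule 2/3 (CJF, +01:30): 2023-10-09 06:39 UTC ≤ query < 2024-03-08 09:16 UTC
5·60 + 53 + 90 = 443 min
443 = 0·1440 + 443; 443 = 7·60 + 23 → 07:23, same day
→ 2024-03-08 07:23 CJF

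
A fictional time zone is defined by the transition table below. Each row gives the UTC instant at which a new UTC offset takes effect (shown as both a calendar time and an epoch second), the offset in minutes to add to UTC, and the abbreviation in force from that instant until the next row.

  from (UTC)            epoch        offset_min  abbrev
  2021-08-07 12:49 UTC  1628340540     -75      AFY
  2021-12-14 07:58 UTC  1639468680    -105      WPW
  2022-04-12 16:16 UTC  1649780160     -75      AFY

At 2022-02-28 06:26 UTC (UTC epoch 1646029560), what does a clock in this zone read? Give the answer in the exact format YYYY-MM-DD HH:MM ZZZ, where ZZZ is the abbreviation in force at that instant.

Query: 2022-02-28 06:26 UTC
Rule 2/3 (WPW, -01:45): 2021-12-14 07:58 UTC ≤ query < 2022-04-12 16:16 UTC
6·60 + 26 - 105 = 281 min
281 = 0·1440 + 281; 281 = 4·60 + 41 → 04:41, same day
→ 2022-02-28 04:41 WPW

2022-02-28 04:41 WPW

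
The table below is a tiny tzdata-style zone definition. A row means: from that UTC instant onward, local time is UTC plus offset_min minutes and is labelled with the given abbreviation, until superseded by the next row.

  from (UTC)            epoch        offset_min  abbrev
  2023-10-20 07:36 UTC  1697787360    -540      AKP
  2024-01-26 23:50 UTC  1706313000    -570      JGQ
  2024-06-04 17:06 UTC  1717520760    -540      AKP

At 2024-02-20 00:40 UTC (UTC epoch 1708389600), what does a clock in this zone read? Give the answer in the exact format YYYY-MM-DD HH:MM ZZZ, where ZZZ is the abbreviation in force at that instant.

2024-02-19 15:10 JGQ

Query: 2024-02-20 00:40 UTC
Rule 2/3 (JGQ, -09:30): 2024-01-26 23:50 UTC ≤ query < 2024-06-04 17:06 UTC
0·60 + 40 - 570 = -530 min
-530 = -1·1440 + 910; 910 = 15·60 + 10 → 15:10, 2024-02-20 - 1 day = 2024-02-19
→ 2024-02-19 15:10 JGQ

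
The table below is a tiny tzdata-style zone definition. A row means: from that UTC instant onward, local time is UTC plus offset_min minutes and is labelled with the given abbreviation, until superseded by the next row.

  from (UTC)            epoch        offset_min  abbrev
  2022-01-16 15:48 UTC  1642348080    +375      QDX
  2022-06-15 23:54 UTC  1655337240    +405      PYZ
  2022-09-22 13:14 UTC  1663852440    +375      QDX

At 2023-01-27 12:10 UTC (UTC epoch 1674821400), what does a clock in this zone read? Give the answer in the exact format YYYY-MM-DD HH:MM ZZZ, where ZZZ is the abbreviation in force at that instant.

Query: 2023-01-27 12:10 UTC
Rule 3/3 (QDX, +06:15): 2022-09-22 13:14 UTC ≤ query < +∞
12·60 + 10 + 375 = 1105 min
1105 = 0·1440 + 1105; 1105 = 18·60 + 25 → 18:25, same day
→ 2023-01-27 18:25 QDX

2023-01-27 18:25 QDX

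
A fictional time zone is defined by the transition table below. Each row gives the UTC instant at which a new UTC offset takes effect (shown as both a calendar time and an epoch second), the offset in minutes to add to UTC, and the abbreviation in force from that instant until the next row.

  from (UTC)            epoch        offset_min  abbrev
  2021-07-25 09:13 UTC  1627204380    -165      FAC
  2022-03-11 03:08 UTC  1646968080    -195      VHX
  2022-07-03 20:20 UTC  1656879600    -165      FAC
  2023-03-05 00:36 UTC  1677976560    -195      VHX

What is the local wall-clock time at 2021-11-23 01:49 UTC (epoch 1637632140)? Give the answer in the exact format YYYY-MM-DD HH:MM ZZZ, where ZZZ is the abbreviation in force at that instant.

2021-11-22 23:04 FAC

Query: 2021-11-23 01:49 UTC
Rule 1/4 (FAC, -02:45): 2021-07-25 09:13 UTC ≤ query < 2022-03-11 03:08 UTC
1·60 + 49 - 165 = -56 min
-56 = -1·1440 + 1384; 1384 = 23·60 + 4 → 23:04, 2021-11-23 - 1 day = 2021-11-22
→ 2021-11-22 23:04 FAC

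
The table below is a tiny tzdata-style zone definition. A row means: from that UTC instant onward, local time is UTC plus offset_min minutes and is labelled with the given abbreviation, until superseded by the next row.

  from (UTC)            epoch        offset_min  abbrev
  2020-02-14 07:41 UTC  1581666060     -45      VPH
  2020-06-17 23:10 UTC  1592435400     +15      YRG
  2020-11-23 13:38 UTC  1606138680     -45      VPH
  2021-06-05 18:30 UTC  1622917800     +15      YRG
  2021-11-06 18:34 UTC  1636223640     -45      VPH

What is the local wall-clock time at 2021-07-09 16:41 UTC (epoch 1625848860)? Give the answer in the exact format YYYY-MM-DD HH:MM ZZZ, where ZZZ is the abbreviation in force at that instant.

2021-07-09 16:56 YRG

Query: 2021-07-09 16:41 UTC
Rule 4/5 (YRG, +00:15): 2021-06-05 18:30 UTC ≤ query < 2021-11-06 18:34 UTC
16·60 + 41 + 15 = 1016 min
1016 = 0·1440 + 1016; 1016 = 16·60 + 56 → 16:56, same day
→ 2021-07-09 16:56 YRG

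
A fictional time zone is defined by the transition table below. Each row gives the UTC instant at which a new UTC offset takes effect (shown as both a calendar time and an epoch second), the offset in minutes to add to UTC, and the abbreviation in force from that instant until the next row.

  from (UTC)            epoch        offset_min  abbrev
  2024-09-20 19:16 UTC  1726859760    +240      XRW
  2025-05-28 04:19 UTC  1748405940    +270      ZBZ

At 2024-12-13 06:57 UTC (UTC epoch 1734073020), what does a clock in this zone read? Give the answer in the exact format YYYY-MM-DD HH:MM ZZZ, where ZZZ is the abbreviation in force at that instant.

2024-12-13 10:57 XRW

Query: 2024-12-13 06:57 UTC
Rule 1/2 (XRW, +04:00): 2024-09-20 19:16 UTC ≤ query < 2025-05-28 04:19 UTC
6·60 + 57 + 240 = 657 min
657 = 0·1440 + 657; 657 = 10·60 + 57 → 10:57, same day
→ 2024-12-13 10:57 XRW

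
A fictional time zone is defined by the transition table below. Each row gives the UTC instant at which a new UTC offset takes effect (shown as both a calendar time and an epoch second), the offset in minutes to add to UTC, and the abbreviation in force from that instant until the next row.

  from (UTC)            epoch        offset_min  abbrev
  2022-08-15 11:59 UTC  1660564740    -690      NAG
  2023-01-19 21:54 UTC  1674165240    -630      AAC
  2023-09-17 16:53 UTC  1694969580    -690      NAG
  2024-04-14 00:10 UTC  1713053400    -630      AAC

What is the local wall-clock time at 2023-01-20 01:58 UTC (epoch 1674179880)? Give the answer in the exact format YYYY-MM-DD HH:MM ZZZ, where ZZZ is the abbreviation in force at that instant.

2023-01-19 15:28 AAC

Query: 2023-01-20 01:58 UTC
Rule 2/4 (AAC, -10:30): 2023-01-19 21:54 UTC ≤ query < 2023-09-17 16:53 UTC
1·60 + 58 - 630 = -512 min
-512 = -1·1440 + 928; 928 = 15·60 + 28 → 15:28, 2023-01-20 - 1 day = 2023-01-19
→ 2023-01-19 15:28 AAC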